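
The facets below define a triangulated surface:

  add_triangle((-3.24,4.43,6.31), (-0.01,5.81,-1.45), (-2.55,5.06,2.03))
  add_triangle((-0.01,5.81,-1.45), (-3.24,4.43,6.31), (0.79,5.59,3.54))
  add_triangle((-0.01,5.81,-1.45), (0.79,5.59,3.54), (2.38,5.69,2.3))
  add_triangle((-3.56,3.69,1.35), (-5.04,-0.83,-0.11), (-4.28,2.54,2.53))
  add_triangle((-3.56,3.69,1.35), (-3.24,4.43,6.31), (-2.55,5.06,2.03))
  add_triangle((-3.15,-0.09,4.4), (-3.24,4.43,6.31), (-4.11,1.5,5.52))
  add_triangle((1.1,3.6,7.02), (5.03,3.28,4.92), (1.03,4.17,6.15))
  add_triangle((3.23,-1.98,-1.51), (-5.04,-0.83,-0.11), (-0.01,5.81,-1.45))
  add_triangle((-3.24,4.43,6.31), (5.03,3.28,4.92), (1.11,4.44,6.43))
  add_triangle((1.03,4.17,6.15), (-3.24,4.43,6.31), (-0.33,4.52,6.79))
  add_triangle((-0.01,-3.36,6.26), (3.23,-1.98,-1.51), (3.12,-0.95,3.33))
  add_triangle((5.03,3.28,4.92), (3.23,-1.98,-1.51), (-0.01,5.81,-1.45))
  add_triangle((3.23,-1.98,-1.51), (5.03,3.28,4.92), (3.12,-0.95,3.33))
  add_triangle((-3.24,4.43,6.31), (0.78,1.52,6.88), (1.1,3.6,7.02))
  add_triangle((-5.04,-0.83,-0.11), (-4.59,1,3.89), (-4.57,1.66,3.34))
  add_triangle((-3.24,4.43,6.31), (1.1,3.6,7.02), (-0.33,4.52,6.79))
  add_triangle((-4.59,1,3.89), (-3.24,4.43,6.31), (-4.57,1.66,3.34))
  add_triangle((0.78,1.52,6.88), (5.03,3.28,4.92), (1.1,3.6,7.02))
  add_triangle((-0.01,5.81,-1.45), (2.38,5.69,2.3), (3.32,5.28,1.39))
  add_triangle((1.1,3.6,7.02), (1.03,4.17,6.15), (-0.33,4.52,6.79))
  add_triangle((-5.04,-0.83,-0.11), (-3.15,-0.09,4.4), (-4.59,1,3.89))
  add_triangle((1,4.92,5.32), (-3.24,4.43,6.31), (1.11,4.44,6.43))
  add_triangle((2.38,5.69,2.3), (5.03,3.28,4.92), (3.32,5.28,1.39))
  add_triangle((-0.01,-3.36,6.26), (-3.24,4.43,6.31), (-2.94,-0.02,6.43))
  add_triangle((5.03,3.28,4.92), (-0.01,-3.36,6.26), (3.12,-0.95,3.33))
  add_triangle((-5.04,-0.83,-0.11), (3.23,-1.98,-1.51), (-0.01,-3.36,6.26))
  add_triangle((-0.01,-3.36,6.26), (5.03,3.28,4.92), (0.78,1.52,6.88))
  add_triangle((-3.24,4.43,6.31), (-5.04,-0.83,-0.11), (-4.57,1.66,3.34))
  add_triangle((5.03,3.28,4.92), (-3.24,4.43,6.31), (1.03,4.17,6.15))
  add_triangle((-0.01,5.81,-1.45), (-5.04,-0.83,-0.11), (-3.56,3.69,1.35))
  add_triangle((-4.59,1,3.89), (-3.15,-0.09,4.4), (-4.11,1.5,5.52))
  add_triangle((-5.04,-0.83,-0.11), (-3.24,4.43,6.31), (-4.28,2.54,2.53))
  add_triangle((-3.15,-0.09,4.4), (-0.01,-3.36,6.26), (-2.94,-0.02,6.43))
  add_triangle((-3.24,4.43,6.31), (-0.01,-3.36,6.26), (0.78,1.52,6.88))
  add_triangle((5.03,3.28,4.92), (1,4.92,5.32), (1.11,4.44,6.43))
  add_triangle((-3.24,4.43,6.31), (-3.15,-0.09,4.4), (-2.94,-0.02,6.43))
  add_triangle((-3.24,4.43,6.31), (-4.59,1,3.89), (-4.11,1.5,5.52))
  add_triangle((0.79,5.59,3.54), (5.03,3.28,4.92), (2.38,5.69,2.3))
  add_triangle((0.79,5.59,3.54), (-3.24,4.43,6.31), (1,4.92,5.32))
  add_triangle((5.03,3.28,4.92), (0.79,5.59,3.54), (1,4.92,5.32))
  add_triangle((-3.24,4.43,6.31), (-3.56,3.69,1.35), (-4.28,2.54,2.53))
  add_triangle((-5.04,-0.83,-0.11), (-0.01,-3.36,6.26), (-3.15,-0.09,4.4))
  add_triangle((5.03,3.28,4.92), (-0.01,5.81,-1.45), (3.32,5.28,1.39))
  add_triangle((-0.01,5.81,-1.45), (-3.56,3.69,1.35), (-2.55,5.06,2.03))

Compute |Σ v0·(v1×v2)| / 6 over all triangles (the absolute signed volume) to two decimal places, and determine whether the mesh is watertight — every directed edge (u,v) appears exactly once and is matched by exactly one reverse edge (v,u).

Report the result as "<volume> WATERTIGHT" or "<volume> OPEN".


357.34 WATERTIGHT

Per-triangle v0·(v1×v2)/6:
  t1: +7.9418
  t2: +21.1888
  t3: +8.5399
  t4: +5.5320
  t5: +6.6108
  t6: +2.0397
  t7: +5.0049
  t8: +10.7747
  t9: +0.2179
  t10: +0.5976
  t11: +11.9188
  t12: +27.7023
  t13: +12.6359
  t14: +10.3523
  t15: +3.0130
  t16: +3.1879
  t17: +3.3300
  t18: +9.7431
  t19: +5.7262
  t20: +1.7378
  t21: +5.1541
  t22: +5.7894
  t23: +6.3704
  t24: +12.3307
  t25: +14.9049
  t26: +17.6678
  t27: +22.5130
  t28: +1.4106
  t29: +0.4066
  t30: +12.1774
  t31: +2.0099
  t32: +6.4536
  t33: +4.3079
  t34: +24.0174
  t35: +5.5948
  t36: +5.4565
  t37: +4.1543
  t38: +9.7187
  t39: +8.9344
  t40: +8.5710
  t41: +6.2939
  t42: +14.8610
  t43: -5.2959
  t44: +5.7427
Σ = +357.3409 → |volume| = 357.34

Directed edges: 132 total, each appears once with its reverse present → watertight.


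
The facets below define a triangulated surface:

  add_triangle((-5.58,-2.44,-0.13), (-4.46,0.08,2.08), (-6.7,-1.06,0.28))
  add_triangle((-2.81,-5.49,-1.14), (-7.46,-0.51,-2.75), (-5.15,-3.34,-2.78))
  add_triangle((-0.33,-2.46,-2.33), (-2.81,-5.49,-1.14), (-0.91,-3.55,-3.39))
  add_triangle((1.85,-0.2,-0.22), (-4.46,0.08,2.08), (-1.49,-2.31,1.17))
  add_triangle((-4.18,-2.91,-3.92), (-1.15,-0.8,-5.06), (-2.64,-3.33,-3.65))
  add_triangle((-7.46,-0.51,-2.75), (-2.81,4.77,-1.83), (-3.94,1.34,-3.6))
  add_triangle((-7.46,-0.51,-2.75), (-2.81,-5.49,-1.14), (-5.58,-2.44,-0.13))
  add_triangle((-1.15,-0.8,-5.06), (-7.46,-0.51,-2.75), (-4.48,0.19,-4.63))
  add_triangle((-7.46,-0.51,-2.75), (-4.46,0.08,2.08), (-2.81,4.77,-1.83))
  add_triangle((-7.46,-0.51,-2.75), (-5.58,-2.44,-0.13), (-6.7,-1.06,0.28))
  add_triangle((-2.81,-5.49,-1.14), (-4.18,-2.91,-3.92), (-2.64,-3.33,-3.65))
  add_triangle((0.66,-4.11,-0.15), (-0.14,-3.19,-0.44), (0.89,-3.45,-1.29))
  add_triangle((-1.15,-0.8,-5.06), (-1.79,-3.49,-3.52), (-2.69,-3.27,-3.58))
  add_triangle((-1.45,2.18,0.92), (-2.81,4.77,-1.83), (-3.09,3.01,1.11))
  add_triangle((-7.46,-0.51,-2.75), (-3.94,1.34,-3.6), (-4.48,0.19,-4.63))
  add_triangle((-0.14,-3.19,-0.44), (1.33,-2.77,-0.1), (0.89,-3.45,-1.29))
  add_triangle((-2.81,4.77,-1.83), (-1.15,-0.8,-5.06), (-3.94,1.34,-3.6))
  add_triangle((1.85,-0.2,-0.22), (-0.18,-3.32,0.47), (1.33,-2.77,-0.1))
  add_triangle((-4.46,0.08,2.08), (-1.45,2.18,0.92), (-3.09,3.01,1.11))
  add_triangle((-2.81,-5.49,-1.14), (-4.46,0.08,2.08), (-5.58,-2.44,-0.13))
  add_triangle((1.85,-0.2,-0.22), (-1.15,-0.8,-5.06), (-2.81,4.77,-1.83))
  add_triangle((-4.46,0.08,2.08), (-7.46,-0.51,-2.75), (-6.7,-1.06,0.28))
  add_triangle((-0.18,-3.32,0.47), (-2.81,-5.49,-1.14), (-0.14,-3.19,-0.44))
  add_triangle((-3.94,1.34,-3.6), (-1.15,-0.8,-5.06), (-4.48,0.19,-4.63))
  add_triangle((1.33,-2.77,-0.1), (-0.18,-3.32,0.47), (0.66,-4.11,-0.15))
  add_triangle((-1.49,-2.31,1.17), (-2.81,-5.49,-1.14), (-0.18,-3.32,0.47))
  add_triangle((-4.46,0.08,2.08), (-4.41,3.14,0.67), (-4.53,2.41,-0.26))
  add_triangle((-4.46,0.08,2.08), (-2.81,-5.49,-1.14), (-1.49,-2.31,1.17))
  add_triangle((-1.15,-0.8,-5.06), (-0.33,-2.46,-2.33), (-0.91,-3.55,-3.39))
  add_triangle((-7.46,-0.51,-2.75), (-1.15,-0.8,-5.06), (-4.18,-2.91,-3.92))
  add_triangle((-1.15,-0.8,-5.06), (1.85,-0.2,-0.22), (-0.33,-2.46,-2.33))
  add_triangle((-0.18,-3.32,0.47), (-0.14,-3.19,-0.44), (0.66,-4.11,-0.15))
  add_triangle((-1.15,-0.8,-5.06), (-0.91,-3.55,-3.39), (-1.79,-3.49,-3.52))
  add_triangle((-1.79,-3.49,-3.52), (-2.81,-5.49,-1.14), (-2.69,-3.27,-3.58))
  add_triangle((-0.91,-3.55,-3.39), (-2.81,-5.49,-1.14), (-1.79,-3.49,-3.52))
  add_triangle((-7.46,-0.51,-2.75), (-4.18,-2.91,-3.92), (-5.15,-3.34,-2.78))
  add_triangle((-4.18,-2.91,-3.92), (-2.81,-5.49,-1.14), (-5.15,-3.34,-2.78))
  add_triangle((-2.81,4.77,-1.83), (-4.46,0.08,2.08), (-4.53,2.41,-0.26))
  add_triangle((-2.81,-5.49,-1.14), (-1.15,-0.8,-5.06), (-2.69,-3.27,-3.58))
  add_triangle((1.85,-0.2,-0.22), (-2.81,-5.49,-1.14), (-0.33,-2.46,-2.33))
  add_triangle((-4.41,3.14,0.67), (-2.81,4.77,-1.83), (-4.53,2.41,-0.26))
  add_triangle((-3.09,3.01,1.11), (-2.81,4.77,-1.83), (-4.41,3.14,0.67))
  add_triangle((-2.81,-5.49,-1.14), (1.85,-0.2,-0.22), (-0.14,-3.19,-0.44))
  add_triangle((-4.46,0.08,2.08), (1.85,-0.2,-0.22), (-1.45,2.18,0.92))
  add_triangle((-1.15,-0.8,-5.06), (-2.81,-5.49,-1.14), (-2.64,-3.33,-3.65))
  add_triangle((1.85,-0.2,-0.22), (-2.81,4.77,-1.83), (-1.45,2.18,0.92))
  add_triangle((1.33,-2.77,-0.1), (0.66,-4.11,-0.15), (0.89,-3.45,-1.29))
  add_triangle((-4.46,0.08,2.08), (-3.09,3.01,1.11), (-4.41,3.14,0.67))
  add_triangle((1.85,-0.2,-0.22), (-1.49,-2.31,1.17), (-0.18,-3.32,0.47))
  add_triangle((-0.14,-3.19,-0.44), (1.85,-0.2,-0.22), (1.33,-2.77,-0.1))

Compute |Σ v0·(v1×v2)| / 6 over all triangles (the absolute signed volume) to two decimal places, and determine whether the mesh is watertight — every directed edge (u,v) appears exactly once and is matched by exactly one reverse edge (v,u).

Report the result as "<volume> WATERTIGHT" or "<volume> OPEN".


181.92 WATERTIGHT

Per-triangle v0·(v1×v2)/6:
  t1: +2.9741
  t2: +5.4199
  t3: +0.7455
  t4: +1.0576
  t5: +4.1393
  t6: +11.6606
  t7: +12.9596
  t8: +5.5321
  t9: +23.3561
  t10: +5.5958
  t11: +4.4450
  t12: +0.5946
  t13: +2.3844
  t14: +1.5402
  t15: +4.6348
  t16: -0.7845
  t17: +9.4652
  t18: +0.3034
  t19: +1.0655
  t20: +6.6259
  t21: +7.7732
  t22: +4.1032
  t23: +1.2744
  t24: +3.0914
  t25: +0.3590
  t26: +2.6197
  t27: +2.9980
  t28: +6.2131
  t29: +0.7534
  t30: +12.9927
  t31: +3.3237
  t32: +0.4222
  t33: +2.1712
  t34: +2.5896
  t35: +2.3288
  t36: +5.9621
  t37: +5.3015
  t38: -2.8875
  t39: -2.5852
  t40: +3.0981
  t41: +3.2827
  t42: +2.6472
  t43: +0.6411
  t44: +1.0594
  t45: +2.1848
  t46: +2.3795
  t47: +0.7061
  t48: +2.2922
  t49: +0.6805
  t50: +0.4272
Σ = +181.9182 → |volume| = 181.92

Directed edges: 150 total, each appears once with its reverse present → watertight.


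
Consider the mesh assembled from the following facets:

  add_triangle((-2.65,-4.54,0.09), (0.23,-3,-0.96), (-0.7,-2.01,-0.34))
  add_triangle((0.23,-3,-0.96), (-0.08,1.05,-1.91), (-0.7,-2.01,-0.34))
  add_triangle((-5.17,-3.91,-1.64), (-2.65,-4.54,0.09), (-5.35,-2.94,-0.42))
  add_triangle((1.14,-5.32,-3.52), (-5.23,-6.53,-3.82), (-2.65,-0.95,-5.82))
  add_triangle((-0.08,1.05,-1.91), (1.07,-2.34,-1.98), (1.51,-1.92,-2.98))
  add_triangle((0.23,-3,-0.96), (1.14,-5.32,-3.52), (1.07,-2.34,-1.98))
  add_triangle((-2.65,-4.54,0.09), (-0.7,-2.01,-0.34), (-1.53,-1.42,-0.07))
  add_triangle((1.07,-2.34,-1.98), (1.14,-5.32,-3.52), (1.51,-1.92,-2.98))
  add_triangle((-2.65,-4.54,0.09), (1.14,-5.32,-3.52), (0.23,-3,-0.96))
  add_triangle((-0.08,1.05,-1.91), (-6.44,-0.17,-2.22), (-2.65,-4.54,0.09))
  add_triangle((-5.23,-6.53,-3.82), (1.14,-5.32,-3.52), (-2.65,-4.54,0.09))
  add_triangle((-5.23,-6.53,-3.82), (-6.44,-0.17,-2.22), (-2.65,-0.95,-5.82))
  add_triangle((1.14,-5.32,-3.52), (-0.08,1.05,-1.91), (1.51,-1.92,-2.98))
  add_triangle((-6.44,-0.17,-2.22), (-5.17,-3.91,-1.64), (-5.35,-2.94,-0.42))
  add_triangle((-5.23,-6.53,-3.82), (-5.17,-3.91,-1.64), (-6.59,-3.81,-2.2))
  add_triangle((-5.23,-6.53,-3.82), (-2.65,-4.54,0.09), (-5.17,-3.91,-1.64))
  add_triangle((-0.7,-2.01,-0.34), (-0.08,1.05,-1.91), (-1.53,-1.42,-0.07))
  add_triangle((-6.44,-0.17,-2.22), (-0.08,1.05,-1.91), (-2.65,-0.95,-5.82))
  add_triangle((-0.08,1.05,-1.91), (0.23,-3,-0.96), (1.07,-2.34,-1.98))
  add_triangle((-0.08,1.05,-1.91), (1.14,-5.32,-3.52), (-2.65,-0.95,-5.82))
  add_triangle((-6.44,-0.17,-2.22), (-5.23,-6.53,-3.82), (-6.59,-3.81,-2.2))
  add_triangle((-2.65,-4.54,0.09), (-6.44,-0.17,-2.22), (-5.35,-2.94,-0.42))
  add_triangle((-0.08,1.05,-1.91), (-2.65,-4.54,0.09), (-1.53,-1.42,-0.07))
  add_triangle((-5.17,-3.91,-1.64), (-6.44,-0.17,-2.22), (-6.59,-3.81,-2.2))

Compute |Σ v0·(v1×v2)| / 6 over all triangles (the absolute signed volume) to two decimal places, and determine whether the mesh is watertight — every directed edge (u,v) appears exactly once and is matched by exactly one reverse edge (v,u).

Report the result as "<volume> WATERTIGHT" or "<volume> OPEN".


112.44 WATERTIGHT

Per-triangle v0·(v1×v2)/6:
  t1: -0.2043
  t2: -0.9591
  t3: +3.6775
  t4: +31.7816
  t5: -0.4783
  t6: +0.3587
  t7: -0.2367
  t8: +0.4413
  t9: +2.1599
  t10: -7.8984
  t11: +16.5778
  t12: +31.7565
  t13: +2.3174
  t14: +5.3414
  t15: +2.4289
  t16: +6.7864
  t17: -0.7496
  t18: +7.3188
  t19: -0.9998
  t20: +7.2579
  t21: +8.3641
  t22: -3.8188
  t23: +0.9508
  t24: +0.2645
Σ = +112.4388 → |volume| = 112.44

Directed edges: 72 total, each appears once with its reverse present → watertight.


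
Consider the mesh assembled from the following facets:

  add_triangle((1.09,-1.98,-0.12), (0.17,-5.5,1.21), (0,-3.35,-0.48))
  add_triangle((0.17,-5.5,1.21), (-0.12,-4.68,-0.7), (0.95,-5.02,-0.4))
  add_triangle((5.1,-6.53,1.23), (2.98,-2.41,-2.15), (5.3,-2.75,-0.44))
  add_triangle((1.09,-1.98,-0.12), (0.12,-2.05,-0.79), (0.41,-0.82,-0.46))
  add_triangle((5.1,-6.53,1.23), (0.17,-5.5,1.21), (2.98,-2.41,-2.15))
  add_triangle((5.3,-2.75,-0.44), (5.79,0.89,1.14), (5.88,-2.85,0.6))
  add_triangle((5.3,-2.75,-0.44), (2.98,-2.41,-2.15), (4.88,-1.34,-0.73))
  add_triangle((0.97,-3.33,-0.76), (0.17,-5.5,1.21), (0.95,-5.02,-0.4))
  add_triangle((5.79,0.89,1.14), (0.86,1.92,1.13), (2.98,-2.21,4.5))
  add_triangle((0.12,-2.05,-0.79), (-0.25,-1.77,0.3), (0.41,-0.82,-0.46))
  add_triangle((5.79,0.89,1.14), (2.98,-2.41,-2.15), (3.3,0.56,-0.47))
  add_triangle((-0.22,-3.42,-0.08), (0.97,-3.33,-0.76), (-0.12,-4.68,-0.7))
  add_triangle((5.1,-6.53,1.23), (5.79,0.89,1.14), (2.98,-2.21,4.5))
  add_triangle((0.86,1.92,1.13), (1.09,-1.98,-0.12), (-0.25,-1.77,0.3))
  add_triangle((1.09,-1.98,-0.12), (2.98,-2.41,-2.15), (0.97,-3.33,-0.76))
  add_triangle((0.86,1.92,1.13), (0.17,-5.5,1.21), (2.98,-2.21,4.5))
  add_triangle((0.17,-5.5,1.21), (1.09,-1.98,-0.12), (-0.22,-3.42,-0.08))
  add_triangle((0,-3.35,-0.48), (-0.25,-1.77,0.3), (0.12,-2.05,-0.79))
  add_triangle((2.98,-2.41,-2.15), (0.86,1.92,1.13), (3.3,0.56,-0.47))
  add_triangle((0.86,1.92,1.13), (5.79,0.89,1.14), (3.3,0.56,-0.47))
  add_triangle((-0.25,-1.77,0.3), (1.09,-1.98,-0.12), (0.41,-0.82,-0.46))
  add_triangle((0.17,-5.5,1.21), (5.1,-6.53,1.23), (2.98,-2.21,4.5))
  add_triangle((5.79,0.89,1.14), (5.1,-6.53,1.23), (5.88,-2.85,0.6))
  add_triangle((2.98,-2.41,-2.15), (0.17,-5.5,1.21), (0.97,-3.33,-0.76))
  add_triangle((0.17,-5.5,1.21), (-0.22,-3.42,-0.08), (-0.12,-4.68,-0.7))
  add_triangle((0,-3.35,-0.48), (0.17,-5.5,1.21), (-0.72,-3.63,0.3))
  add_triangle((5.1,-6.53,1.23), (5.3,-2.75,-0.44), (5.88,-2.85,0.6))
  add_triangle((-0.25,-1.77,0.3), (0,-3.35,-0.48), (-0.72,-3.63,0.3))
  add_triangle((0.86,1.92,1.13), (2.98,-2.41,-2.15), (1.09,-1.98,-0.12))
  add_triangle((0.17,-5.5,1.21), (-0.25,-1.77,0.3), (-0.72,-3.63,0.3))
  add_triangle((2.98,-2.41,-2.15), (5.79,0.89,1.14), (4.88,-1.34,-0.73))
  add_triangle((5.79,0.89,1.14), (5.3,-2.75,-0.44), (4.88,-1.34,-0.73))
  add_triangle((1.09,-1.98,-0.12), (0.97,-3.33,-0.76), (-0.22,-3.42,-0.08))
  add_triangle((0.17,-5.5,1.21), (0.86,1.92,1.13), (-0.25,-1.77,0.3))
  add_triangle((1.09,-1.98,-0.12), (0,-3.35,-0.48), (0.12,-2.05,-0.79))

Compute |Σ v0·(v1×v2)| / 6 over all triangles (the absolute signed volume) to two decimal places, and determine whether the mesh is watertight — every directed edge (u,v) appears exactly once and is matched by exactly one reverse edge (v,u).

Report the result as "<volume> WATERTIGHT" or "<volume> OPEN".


Per-triangle v0·(v1×v2)/6:
  t1: +1.2004
  t2: +1.6252
  t3: +7.7887
  t4: +0.1275
  t5: +11.4838
  t6: +3.4555
  t7: +2.2513
  t8: +0.1082
  t9: +9.2247
  t10: -0.1041
  t11: +3.2384
  t12: -0.3282
  t13: +27.0381
  t14: -0.6672
  t15: -0.8754
  t16: +0.7609
  t17: -0.9509
  t18: +0.0322
  t19: -0.3248
  t20: +1.9807
  t21: -0.1713
  t22: +18.5733
  t23: +4.7545
  t24: +1.8451
  t25: +0.3145
  t26: +0.8811
  t27: +4.0266
  t28: -0.1081
  t29: -1.8207
  t30: +0.0711
  t31: +0.8402
  t32: +2.8241
  t33: -0.4236
  t34: +0.3583
  t35: +0.3130
Σ = +99.3430 → |volume| = 99.34

Directed edges: 105 total; 3 unmatched, e.g. (-0.12,-4.68,-0.7)→(0.95,-5.02,-0.4) → open.

99.34 OPEN


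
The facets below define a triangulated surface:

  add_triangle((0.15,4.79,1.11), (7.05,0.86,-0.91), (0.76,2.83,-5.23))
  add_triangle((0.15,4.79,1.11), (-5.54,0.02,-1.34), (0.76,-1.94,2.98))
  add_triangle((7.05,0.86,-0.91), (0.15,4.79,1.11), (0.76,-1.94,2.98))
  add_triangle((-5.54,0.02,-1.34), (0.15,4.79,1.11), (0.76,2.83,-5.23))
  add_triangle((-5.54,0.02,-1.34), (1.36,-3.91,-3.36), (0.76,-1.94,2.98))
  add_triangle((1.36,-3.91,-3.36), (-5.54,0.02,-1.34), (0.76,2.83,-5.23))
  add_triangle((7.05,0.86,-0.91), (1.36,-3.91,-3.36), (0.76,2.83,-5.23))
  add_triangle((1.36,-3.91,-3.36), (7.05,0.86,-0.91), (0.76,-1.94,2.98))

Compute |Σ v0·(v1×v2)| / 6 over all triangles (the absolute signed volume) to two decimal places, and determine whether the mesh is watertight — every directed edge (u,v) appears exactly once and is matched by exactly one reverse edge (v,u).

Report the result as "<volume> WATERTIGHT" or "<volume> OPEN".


Per-triangle v0·(v1×v2)/6:
  t1: +32.4057
  t2: +14.2888
  t3: +19.9555
  t4: +26.7552
  t5: +16.6807
  t6: +29.1693
  t7: +34.8198
  t8: +22.3474
Σ = +196.4225 → |volume| = 196.42

Directed edges: 24 total, each appears once with its reverse present → watertight.

196.42 WATERTIGHT


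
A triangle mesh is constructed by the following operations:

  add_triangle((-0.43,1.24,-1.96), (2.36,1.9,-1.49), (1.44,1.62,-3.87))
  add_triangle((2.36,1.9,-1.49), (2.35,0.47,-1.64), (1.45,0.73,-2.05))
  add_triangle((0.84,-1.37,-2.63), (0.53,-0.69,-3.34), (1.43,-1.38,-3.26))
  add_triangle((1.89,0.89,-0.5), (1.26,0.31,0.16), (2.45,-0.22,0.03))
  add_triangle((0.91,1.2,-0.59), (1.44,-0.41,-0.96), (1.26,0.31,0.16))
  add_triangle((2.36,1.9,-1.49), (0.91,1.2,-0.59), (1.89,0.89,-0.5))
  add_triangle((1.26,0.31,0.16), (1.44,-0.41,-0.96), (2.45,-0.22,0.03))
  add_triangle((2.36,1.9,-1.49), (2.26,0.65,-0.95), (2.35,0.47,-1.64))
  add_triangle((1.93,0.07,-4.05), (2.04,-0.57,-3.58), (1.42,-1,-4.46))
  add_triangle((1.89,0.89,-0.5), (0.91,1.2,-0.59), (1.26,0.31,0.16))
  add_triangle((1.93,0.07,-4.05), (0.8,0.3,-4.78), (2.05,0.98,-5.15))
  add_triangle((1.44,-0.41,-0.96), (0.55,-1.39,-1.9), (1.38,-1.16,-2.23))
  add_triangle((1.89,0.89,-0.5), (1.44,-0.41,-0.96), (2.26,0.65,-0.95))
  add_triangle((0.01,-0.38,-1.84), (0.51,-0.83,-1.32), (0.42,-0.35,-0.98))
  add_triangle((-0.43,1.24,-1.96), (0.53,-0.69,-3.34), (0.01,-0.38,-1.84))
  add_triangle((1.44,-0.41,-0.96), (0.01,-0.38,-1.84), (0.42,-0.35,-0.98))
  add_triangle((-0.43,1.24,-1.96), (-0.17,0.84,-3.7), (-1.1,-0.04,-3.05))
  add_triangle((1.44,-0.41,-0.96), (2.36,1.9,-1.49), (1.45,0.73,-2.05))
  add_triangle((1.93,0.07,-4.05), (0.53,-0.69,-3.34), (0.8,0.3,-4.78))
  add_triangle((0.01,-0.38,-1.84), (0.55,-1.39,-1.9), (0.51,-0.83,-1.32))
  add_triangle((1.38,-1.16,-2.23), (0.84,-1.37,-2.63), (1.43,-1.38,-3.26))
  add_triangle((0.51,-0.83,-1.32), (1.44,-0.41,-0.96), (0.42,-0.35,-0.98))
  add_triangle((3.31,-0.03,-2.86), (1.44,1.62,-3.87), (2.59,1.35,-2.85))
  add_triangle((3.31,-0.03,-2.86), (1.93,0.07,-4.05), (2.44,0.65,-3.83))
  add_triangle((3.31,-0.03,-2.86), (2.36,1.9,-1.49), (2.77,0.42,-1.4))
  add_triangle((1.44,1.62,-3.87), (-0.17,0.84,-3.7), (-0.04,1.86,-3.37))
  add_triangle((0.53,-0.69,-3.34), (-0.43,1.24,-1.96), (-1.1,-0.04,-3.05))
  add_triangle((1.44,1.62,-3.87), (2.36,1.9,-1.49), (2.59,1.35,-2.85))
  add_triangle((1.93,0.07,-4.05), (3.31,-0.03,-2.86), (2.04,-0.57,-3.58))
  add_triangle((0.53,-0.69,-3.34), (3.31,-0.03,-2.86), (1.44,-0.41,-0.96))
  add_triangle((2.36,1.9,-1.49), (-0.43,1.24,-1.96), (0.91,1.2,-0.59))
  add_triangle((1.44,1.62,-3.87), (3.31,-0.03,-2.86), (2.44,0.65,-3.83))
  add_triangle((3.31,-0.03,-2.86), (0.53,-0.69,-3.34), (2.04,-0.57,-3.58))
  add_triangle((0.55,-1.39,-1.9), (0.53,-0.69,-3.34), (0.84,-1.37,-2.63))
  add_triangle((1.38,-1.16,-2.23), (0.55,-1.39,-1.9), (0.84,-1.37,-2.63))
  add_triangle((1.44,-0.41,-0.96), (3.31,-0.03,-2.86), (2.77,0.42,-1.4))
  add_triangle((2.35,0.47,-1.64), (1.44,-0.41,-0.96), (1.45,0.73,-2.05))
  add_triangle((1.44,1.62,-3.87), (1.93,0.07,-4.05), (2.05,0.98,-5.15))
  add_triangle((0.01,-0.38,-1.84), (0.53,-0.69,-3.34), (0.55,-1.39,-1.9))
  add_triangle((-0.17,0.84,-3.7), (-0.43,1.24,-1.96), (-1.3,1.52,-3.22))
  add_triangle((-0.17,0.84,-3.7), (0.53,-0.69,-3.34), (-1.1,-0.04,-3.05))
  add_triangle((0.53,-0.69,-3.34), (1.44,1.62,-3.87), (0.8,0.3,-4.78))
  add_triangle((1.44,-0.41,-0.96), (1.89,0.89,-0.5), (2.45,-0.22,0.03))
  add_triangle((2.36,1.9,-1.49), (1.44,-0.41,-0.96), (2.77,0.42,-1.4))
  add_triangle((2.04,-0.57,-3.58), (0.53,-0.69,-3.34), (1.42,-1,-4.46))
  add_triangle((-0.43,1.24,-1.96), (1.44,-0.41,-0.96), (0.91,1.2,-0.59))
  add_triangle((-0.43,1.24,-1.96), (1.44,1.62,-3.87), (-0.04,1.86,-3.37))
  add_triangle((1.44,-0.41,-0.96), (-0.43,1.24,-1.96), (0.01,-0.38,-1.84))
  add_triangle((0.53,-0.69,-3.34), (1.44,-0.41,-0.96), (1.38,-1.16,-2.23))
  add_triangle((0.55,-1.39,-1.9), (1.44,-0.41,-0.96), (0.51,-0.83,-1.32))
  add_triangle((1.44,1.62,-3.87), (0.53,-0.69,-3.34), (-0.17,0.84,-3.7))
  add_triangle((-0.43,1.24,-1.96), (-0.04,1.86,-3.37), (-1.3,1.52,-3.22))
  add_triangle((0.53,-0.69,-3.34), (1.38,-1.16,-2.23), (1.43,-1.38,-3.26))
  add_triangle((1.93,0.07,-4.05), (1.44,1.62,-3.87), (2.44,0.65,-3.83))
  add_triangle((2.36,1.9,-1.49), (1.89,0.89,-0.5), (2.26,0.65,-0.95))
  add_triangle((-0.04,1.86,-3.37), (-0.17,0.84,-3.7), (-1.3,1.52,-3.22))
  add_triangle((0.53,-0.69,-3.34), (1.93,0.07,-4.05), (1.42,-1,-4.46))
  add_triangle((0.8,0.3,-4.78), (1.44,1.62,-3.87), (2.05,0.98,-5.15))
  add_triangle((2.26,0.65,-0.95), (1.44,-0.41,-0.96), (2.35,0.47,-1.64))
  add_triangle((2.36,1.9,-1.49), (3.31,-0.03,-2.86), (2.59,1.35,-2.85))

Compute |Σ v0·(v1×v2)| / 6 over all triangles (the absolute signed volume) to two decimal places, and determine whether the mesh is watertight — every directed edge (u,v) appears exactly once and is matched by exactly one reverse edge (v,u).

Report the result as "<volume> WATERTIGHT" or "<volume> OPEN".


18.11 WATERTIGHT

Per-triangle v0·(v1×v2)/6:
  t1: +1.4429
  t2: +0.6077
  t3: +0.2538
  t4: +0.1529
  t5: -0.3475
  t6: +0.1236
  t7: -0.1523
  t8: +0.3386
  t9: +0.5437
  t10: +0.0887
  t11: +0.8295
  t12: +0.1055
  t13: +0.0451
  t14: -0.0481
  t15: +0.2581
  t16: -0.0380
  t17: +0.6241
  t18: -0.6916
  t19: +0.9017
  t20: -0.0616
  t21: +0.0929
  t22: -0.0609
  t23: +1.4381
  t24: +0.8002
  t25: +0.9181
  t26: +1.0398
  t27: -1.2070
  t28: +1.0763
  t29: +0.8126
  t30: +0.7386
  t31: +0.4006
  t32: +0.5775
  t33: -0.1899
  t34: +0.1203
  t35: +0.1171
  t36: +0.2873
  t37: +0.2761
  t38: +0.1806
  t39: +0.1566
  t40: -0.3994
  t41: +1.1660
  t42: -0.5360
  t43: +0.4830
  t44: -0.2515
  t45: -0.1317
  t46: -0.7912
  t47: +0.0142
  t48: -0.6951
  t49: +0.3804
  t50: -0.0381
  t51: +1.7573
  t52: +0.1709
  t53: +0.0483
  t54: +0.8039
  t55: +0.2004
  t56: +0.8337
  t57: +0.4158
  t58: +0.8889
  t59: +0.1749
  t60: +1.0649
Σ = +18.1114 → |volume| = 18.11

Directed edges: 180 total, each appears once with its reverse present → watertight.


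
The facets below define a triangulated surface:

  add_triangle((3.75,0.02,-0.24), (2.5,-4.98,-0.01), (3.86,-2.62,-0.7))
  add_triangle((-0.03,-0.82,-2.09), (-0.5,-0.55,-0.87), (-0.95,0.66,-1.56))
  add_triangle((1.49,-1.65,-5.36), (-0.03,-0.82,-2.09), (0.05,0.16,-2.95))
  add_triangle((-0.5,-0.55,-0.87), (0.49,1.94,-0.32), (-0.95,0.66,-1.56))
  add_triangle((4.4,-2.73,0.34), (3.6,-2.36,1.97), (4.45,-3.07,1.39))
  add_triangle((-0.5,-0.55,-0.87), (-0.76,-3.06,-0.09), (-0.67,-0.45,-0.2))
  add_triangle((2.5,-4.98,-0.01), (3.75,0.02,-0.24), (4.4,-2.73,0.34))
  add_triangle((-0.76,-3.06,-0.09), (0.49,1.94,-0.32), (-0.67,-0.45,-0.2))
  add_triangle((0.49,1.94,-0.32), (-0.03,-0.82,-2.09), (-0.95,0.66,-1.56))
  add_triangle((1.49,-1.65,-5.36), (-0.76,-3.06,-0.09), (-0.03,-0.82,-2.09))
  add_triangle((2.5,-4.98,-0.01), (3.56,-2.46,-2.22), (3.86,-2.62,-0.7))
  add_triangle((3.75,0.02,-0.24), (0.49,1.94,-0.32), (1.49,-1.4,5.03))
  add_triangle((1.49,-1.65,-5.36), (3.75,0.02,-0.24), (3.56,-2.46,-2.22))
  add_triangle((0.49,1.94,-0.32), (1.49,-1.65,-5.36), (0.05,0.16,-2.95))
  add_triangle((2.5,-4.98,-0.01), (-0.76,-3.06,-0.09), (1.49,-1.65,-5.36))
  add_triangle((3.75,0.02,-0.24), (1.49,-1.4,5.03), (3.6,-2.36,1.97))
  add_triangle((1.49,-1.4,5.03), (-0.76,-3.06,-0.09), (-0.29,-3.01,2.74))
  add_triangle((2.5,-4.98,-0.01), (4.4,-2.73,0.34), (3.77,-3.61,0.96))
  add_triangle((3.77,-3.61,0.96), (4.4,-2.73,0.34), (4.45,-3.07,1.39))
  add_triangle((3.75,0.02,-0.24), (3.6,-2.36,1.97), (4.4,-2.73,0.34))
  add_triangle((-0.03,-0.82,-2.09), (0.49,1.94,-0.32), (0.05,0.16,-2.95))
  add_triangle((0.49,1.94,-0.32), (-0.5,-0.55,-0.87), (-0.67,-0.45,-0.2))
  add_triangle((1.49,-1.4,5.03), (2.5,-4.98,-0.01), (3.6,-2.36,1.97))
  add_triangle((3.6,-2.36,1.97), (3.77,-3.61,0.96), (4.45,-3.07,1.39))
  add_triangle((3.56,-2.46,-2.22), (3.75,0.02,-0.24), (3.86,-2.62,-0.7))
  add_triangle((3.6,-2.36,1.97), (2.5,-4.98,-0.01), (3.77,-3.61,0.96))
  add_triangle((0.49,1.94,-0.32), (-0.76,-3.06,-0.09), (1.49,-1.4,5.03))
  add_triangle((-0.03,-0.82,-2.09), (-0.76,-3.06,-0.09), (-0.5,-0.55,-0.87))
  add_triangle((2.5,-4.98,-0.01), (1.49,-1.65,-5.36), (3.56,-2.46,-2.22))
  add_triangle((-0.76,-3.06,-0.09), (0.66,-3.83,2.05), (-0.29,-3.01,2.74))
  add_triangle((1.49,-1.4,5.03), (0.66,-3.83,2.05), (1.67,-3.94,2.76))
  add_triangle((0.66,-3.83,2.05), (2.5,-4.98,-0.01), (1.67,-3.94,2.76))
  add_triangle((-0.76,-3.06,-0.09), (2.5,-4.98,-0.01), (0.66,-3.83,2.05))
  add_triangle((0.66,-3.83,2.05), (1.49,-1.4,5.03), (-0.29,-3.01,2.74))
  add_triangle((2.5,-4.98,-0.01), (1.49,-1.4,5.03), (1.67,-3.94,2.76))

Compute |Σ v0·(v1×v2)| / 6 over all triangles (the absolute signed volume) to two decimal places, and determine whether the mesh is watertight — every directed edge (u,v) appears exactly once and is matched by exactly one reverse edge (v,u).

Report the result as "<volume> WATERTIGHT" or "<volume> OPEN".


83.20 OPEN

Per-triangle v0·(v1×v2)/6:
  t1: +1.6612
  t2: +0.2834
  t3: +0.7045
  t4: -0.1775
  t5: +0.2864
  t6: +0.2085
  t7: +1.6818
  t8: -0.1081
  t9: +0.8866
  t10: +1.5312
  t11: +3.3378
  t12: +5.9521
  t13: +6.0925
  t14: +1.7850
  t15: +10.2548
  t16: +5.6851
  t17: -1.4675
  t18: +1.8708
  t19: +0.8235
  t20: +2.8624
  t21: -0.1605
  t22: +0.1408
  t23: +8.7989
  t24: +0.6129
  t25: +2.5860
  t26: +1.2698
  t27: -0.3745
  t28: +0.4585
  t29: +9.1208
  t30: +1.8196
  t31: +2.1890
  t32: +2.3750
  t33: +4.0094
  t34: +3.1096
  t35: +3.0947
Σ = +83.2044 → |volume| = 83.20

Directed edges: 105 total; 3 unmatched, e.g. (3.75,0.02,-0.24)→(0.49,1.94,-0.32) → open.


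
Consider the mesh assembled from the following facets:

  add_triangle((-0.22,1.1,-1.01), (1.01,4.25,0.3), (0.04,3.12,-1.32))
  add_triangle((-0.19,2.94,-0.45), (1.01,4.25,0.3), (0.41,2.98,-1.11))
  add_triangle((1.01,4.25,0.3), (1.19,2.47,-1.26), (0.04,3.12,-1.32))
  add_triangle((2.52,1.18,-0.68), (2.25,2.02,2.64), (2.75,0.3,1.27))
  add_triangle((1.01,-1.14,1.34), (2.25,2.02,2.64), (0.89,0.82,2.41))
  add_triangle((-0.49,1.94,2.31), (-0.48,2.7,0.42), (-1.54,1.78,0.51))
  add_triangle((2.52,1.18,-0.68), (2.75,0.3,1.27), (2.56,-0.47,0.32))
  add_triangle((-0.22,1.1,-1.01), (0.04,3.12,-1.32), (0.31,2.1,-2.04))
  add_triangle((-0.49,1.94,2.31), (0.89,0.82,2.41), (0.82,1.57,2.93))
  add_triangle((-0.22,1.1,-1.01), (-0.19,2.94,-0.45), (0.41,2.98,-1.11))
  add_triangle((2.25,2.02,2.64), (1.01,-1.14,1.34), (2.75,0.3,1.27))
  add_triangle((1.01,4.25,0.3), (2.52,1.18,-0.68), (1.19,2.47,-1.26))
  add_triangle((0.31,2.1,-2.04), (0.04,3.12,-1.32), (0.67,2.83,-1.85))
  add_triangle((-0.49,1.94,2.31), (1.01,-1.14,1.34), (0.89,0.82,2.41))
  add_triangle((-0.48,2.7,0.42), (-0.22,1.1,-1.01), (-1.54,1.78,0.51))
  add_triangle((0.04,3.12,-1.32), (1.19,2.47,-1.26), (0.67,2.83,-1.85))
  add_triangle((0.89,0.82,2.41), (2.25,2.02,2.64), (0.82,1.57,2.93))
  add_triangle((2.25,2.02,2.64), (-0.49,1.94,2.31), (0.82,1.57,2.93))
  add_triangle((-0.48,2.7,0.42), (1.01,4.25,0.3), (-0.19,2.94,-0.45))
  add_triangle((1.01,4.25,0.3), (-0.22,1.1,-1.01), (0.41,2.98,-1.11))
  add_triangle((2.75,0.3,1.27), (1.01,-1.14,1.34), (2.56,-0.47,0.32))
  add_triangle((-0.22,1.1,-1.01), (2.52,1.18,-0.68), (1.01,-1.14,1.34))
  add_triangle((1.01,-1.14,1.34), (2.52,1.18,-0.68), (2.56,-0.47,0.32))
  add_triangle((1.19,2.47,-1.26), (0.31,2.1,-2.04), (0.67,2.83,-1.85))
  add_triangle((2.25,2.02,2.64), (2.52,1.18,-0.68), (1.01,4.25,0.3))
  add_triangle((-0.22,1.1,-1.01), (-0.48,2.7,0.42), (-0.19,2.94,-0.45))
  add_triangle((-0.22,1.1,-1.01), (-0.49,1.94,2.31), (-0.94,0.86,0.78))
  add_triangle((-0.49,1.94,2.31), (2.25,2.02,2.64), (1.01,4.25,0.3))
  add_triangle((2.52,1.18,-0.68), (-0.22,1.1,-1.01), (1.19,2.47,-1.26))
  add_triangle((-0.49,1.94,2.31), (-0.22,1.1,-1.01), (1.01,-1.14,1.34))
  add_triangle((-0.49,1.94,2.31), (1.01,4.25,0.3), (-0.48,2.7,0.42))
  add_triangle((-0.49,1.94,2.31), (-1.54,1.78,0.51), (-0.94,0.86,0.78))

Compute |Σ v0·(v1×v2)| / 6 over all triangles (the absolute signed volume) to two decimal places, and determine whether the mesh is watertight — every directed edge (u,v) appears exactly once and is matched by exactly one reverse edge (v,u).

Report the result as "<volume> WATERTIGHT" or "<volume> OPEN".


26.25 OPEN

Per-triangle v0·(v1×v2)/6:
  t1: -0.0152
  t2: +0.6923
  t3: +1.3706
  t4: +2.1637
  t5: +1.0495
  t6: +1.0905
  t7: +0.9909
  t8: +0.2203
  t9: +0.1877
  t10: +0.2962
  t11: +1.6278
  t12: +1.9494
  t13: +0.2834
  t14: +0.6222
  t15: +0.6529
  t16: +0.3223
  t17: +0.4116
  t18: +0.8542
  t19: +0.6668
  t20: -0.2205
  t21: +0.7941
  t22: -0.0903
  t23: -0.4454
  t24: +0.1592
  t25: +4.9188
  t26: +0.1868
  t27: -0.5467
  t28: +4.4068
  t29: +0.3847
  t30: -0.5920
  t31: +1.5720
  t32: +0.2901
Σ = +26.2543 → |volume| = 26.25

Directed edges: 96 total; 6 unmatched, e.g. (0.31,2.1,-2.04)→(-0.22,1.1,-1.01) → open.


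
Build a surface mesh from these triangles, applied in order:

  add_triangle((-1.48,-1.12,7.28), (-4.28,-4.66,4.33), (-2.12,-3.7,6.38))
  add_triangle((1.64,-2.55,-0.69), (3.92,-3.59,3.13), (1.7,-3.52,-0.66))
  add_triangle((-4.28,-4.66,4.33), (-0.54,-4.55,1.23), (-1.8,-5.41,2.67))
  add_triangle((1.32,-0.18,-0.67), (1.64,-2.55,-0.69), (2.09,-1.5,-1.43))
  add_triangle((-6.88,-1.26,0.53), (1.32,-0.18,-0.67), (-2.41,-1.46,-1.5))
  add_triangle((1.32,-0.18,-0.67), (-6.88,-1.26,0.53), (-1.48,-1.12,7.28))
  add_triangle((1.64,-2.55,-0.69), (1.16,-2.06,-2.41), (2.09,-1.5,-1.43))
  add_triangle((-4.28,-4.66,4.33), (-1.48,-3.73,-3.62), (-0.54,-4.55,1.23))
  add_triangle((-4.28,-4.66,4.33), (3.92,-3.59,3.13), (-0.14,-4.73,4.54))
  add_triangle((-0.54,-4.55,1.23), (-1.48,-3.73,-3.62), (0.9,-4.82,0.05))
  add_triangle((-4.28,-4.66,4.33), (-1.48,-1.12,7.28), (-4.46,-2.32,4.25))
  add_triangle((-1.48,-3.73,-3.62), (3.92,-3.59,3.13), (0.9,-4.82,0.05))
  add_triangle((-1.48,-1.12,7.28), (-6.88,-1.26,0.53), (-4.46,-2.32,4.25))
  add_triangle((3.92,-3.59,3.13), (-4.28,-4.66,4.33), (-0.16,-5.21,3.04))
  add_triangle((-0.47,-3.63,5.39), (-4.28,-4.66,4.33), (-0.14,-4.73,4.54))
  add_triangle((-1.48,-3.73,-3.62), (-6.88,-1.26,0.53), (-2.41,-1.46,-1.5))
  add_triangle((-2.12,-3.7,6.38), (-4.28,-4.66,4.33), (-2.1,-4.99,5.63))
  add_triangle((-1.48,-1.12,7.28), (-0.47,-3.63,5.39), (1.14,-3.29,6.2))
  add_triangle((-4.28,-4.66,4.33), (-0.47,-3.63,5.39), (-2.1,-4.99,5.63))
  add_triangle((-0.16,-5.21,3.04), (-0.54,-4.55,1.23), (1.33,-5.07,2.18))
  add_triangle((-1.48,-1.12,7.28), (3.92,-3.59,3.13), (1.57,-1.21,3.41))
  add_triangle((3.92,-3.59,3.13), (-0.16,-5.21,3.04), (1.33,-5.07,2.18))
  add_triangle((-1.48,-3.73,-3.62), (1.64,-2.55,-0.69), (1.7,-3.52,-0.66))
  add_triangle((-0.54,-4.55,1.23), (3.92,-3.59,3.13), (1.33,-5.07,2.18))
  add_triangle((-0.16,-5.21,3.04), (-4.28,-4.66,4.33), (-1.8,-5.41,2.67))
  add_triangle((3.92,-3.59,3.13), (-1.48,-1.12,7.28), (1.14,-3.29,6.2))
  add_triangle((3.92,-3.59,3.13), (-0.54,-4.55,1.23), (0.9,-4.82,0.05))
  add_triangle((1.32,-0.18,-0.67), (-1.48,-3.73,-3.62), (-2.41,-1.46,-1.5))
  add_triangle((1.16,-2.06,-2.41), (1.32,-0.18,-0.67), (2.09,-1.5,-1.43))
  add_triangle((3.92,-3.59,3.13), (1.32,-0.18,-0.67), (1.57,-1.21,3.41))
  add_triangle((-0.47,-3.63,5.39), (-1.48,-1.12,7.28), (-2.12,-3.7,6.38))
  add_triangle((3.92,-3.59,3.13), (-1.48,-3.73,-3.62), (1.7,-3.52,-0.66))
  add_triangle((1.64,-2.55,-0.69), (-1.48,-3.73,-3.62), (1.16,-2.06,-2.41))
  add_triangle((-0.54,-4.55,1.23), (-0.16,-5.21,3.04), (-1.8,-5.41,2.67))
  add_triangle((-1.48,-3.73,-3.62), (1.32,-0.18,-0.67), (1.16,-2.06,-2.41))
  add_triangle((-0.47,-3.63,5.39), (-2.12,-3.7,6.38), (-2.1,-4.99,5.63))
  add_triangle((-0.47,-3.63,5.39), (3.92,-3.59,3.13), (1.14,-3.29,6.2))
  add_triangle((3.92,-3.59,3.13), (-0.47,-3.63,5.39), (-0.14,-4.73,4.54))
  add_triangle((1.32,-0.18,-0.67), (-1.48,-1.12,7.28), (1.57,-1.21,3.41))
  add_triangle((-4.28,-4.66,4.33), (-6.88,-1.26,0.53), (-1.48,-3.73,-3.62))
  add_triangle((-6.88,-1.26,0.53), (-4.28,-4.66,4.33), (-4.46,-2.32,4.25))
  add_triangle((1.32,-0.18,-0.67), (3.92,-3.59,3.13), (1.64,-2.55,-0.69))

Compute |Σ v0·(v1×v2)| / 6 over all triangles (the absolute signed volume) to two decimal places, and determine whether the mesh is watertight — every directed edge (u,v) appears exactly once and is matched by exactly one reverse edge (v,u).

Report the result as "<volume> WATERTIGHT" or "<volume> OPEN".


Per-triangle v0·(v1×v2)/6:
  t1: +7.2257
  t2: +1.1831
  t3: +0.7168
  t4: +0.2270
  t5: -0.1514
  t6: -4.0187
  t7: +0.9578
  t8: +15.4961
  t9: +1.4845
  t10: +6.1522
  t11: +10.5528
  t12: +4.1438
  t13: +8.5490
  t14: +9.3564
  t15: +6.2639
  t16: +2.3243
  t17: +4.6876
  t18: +6.3836
  t19: -1.6804
  t20: +2.1087
  t21: +4.7470
  t22: +4.0593
  t23: +1.1078
  t24: -0.4958
  t25: +4.0338
  t26: +3.8615
  t27: +6.5402
  t28: +0.6355
  t29: +0.3324
  t30: +1.7061
  t31: +4.8607
  t32: +3.5755
  t33: +2.8711
  t34: +1.8524
  t35: +0.2536
  t36: +2.5459
  t37: +5.5729
  t38: +5.9589
  t39: +0.2071
  t40: +32.4627
  t41: +10.4676
  t42: +2.5245
Σ = +181.6436 → |volume| = 181.64

Directed edges: 126 total, each appears once with its reverse present → watertight.

181.64 WATERTIGHT


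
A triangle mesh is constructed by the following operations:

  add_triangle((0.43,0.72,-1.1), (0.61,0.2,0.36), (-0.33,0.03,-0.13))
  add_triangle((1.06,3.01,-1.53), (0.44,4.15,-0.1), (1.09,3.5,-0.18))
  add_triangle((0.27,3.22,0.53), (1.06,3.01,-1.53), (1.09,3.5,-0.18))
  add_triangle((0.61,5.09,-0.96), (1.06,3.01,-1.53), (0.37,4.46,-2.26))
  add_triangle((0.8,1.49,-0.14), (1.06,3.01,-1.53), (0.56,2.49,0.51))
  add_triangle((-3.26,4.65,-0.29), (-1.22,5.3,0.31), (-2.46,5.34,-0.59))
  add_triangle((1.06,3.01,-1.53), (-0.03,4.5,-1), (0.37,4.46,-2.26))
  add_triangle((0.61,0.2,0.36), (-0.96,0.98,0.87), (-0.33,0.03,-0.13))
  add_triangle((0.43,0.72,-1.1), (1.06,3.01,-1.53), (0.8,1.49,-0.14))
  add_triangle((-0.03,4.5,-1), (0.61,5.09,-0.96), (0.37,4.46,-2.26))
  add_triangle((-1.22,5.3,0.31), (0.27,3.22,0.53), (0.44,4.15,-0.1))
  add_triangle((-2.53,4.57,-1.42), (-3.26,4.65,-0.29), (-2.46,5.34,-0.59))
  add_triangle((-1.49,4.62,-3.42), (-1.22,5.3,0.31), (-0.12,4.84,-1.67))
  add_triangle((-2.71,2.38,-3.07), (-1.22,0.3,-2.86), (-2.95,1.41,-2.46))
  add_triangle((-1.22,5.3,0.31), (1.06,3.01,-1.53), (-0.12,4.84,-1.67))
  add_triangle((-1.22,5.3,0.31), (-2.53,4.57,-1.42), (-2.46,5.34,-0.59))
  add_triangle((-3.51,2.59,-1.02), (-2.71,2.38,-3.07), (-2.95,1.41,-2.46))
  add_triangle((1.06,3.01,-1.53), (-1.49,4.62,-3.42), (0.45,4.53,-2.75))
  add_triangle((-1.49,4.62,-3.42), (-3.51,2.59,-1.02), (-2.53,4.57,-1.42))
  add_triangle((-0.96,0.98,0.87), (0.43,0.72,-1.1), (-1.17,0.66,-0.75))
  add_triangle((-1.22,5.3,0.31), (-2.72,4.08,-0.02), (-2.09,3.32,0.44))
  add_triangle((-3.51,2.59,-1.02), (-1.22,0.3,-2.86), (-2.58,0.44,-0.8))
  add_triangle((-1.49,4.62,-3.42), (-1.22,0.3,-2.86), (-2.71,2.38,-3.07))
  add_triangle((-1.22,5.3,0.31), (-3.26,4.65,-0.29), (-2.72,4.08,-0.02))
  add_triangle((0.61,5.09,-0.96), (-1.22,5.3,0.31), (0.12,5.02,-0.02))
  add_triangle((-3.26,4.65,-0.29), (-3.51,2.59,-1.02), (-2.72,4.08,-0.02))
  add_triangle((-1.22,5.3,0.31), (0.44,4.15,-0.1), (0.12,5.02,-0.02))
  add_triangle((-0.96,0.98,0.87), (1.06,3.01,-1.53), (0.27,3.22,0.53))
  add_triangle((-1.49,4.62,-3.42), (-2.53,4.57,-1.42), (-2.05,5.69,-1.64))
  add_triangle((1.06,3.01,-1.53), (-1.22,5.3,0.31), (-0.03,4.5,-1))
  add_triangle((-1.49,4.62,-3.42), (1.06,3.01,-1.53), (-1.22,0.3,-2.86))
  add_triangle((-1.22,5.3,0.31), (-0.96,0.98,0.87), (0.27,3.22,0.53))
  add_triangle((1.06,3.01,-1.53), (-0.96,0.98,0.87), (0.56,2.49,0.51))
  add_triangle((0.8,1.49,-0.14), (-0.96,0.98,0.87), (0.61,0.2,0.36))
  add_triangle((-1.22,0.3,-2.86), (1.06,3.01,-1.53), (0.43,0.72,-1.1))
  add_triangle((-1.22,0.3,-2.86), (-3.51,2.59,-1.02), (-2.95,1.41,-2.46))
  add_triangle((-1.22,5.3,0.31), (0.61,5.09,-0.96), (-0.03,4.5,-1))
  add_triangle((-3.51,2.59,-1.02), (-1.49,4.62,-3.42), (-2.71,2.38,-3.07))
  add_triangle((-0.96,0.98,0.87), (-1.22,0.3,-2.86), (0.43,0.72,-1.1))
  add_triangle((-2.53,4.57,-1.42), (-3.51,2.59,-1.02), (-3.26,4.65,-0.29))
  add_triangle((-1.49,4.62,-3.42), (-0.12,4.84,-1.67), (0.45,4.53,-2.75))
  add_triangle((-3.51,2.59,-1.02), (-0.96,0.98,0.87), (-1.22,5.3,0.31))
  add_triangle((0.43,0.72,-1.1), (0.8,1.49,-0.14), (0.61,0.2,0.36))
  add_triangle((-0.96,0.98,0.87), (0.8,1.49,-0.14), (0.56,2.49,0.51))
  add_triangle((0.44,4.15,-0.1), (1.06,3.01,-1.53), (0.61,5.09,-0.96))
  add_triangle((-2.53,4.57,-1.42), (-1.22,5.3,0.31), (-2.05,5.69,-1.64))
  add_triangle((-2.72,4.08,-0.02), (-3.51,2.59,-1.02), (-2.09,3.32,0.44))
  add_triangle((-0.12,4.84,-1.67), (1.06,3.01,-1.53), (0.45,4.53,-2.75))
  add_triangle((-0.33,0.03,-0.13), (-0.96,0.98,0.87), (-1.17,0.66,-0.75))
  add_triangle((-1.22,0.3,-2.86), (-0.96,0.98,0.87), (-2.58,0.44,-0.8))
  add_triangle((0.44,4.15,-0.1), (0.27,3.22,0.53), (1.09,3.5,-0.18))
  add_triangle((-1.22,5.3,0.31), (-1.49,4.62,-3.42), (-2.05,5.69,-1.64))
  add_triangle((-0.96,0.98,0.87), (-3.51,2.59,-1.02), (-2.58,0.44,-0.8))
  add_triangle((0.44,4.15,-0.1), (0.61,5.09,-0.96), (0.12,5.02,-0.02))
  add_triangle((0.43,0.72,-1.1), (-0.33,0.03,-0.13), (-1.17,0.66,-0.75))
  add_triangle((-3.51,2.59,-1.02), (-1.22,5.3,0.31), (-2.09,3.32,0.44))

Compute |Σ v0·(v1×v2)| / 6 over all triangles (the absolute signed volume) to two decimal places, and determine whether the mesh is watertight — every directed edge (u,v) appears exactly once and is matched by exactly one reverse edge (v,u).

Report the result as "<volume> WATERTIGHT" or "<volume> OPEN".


Per-triangle v0·(v1×v2)/6:
  t1: -0.0228
  t2: +0.6757
  t3: -0.5381
  t4: +0.9760
  t5: +0.3434
  t6: +1.1343
  t7: -0.7697
  t8: -0.0117
  t9: +0.1560
  t10: +0.6641
  t11: +0.7272
  t12: +0.9950
  t13: +3.9764
  t14: +1.0955
  t15: +1.5260
  t16: +0.6563
  t17: +1.3804
  t18: -0.0838
  t19: +3.3131
  t20: +0.3964
  t21: +0.6896
  t22: +2.1278
  t23: +2.8140
  t24: +0.3838
  t25: +0.9235
  t26: +0.2144
  t27: +0.0004
  t28: -0.8257
  t29: +1.7668
  t30: -0.4401
  t31: +3.5210
  t32: +0.9476
  t33: +0.9451
  t34: +0.2599
  t35: +0.7278
  t36: -0.5611
  t37: +0.8706
  t38: +4.0362
  t39: -0.8428
  t40: +1.9386
  t41: +2.1452
  t42: +2.8517
  t43: +0.1329
  t44: -0.0890
  t45: +0.3582
  t46: +1.4724
  t47: +0.4688
  t48: +0.8635
  t49: +0.0522
  t50: -0.9172
  t51: +0.2974
  t52: +1.6696
  t53: +0.9759
  t54: +0.2338
  t55: +0.0266
  t56: -2.0046
Σ = +44.6246 → |volume| = 44.62

Directed edges: 168 total, each appears once with its reverse present → watertight.

44.62 WATERTIGHT


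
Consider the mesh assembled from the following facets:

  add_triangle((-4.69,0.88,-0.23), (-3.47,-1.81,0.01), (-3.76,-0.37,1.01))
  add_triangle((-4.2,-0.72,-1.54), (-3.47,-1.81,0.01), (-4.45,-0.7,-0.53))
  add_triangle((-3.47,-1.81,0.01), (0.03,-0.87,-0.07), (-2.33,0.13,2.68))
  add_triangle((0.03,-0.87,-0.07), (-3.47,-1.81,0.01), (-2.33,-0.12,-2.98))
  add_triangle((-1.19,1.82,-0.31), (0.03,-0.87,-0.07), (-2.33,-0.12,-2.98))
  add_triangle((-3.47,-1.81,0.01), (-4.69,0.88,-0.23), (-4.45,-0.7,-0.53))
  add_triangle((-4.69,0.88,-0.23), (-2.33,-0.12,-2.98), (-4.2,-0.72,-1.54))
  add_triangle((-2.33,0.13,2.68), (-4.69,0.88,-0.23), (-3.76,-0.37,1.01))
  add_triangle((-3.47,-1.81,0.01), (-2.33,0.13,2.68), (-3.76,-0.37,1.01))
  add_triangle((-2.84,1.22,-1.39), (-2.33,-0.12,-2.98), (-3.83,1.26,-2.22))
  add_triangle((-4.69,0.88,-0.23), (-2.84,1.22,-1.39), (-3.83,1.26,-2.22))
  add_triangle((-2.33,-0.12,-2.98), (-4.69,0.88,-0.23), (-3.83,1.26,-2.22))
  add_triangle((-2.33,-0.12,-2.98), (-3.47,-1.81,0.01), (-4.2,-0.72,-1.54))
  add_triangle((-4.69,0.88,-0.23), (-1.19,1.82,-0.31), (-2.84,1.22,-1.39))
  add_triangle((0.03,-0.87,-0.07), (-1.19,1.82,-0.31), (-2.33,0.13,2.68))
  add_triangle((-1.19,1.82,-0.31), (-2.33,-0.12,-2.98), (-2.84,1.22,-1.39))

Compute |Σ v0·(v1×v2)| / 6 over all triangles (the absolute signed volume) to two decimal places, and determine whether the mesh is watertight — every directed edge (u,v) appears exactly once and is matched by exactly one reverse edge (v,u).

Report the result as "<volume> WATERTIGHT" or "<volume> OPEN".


Per-triangle v0·(v1×v2)/6:
  t1: +2.1462
  t2: +0.9935
  t3: +1.3149
  t4: +1.5741
  t5: -0.3310
  t6: +0.8159
  t7: +2.7971
  t8: +2.0623
  t9: +1.6828
  t10: +0.1522
  t11: +0.5622
  t12: +2.0978
  t13: +1.5573
  t14: +1.4259
  t15: -0.5902
  t16: +0.9951
Σ = +19.2560 → |volume| = 19.26

Directed edges: 48 total; 6 unmatched, e.g. (-4.45,-0.7,-0.53)→(-4.2,-0.72,-1.54) → open.

19.26 OPEN
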